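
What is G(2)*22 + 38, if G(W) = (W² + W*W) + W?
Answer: 258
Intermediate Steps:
G(W) = W + 2*W² (G(W) = (W² + W²) + W = 2*W² + W = W + 2*W²)
G(2)*22 + 38 = (2*(1 + 2*2))*22 + 38 = (2*(1 + 4))*22 + 38 = (2*5)*22 + 38 = 10*22 + 38 = 220 + 38 = 258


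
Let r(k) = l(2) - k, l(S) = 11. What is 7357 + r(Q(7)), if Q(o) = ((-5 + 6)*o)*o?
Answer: 7319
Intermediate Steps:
Q(o) = o² (Q(o) = (1*o)*o = o*o = o²)
r(k) = 11 - k
7357 + r(Q(7)) = 7357 + (11 - 1*7²) = 7357 + (11 - 1*49) = 7357 + (11 - 49) = 7357 - 38 = 7319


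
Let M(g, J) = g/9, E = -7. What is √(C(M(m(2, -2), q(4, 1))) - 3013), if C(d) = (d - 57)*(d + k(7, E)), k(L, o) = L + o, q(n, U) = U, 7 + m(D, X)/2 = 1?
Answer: I*√26417/3 ≈ 54.178*I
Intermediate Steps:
m(D, X) = -12 (m(D, X) = -14 + 2*1 = -14 + 2 = -12)
M(g, J) = g/9 (M(g, J) = g*(⅑) = g/9)
C(d) = d*(-57 + d) (C(d) = (d - 57)*(d + (7 - 7)) = (-57 + d)*(d + 0) = (-57 + d)*d = d*(-57 + d))
√(C(M(m(2, -2), q(4, 1))) - 3013) = √(((⅑)*(-12))*(-57 + (⅑)*(-12)) - 3013) = √(-4*(-57 - 4/3)/3 - 3013) = √(-4/3*(-175/3) - 3013) = √(700/9 - 3013) = √(-26417/9) = I*√26417/3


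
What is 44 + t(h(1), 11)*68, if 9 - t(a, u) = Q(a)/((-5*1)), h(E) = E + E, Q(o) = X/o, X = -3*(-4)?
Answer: 3688/5 ≈ 737.60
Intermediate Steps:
X = 12
Q(o) = 12/o
h(E) = 2*E
t(a, u) = 9 + 12/(5*a) (t(a, u) = 9 - 12/a/((-5*1)) = 9 - 12/a/(-5) = 9 - 12/a*(-1)/5 = 9 - (-12)/(5*a) = 9 + 12/(5*a))
44 + t(h(1), 11)*68 = 44 + (9 + 12/(5*((2*1))))*68 = 44 + (9 + (12/5)/2)*68 = 44 + (9 + (12/5)*(½))*68 = 44 + (9 + 6/5)*68 = 44 + (51/5)*68 = 44 + 3468/5 = 3688/5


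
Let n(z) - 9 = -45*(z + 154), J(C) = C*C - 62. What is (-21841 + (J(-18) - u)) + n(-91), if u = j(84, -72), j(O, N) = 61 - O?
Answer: -24382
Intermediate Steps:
u = -23 (u = 61 - 1*84 = 61 - 84 = -23)
J(C) = -62 + C² (J(C) = C² - 62 = -62 + C²)
n(z) = -6921 - 45*z (n(z) = 9 - 45*(z + 154) = 9 - 45*(154 + z) = 9 + (-6930 - 45*z) = -6921 - 45*z)
(-21841 + (J(-18) - u)) + n(-91) = (-21841 + ((-62 + (-18)²) - 1*(-23))) + (-6921 - 45*(-91)) = (-21841 + ((-62 + 324) + 23)) + (-6921 + 4095) = (-21841 + (262 + 23)) - 2826 = (-21841 + 285) - 2826 = -21556 - 2826 = -24382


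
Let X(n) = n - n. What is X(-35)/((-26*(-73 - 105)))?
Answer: 0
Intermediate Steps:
X(n) = 0
X(-35)/((-26*(-73 - 105))) = 0/((-26*(-73 - 105))) = 0/((-26*(-178))) = 0/4628 = 0*(1/4628) = 0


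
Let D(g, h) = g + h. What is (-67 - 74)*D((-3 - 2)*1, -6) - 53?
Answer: 1498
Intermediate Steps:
(-67 - 74)*D((-3 - 2)*1, -6) - 53 = (-67 - 74)*((-3 - 2)*1 - 6) - 53 = -141*(-5*1 - 6) - 53 = -141*(-5 - 6) - 53 = -141*(-11) - 53 = 1551 - 53 = 1498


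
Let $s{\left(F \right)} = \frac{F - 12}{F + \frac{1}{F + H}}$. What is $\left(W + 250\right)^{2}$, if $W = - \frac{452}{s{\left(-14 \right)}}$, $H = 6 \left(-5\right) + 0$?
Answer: $\frac{3164841}{81796} \approx 38.692$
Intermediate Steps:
$H = -30$ ($H = -30 + 0 = -30$)
$s{\left(F \right)} = \frac{-12 + F}{F + \frac{1}{-30 + F}}$ ($s{\left(F \right)} = \frac{F - 12}{F + \frac{1}{F - 30}} = \frac{-12 + F}{F + \frac{1}{-30 + F}}$)
$W = - \frac{69721}{286}$ ($W = - \frac{452}{\frac{1}{1 + \left(-14\right)^{2} - -420} \left(360 + \left(-14\right)^{2} - -588\right)} = - \frac{452}{\frac{1}{1 + 196 + 420} \left(360 + 196 + 588\right)} = - \frac{452}{\frac{1}{617} \cdot 1144} = - \frac{452}{\frac{1144}{617}} = \left(-452\right) \frac{617}{1144} = - \frac{69721}{286} \approx -243.78$)
$\left(W + 250\right)^{2} = \left(- \frac{69721}{286} + 250\right)^{2} = \left(\frac{1779}{286}\right)^{2} = \frac{3164841}{81796}$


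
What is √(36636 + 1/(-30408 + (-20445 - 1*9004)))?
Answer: √131261675349707/59857 ≈ 191.41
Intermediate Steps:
√(36636 + 1/(-30408 + (-20445 - 1*9004))) = √(36636 + 1/(-30408 + (-20445 - 9004))) = √(36636 + 1/(-30408 - 29449)) = √(36636 + 1/(-59857)) = √(36636 - 1/59857) = √(2192921051/59857) = √131261675349707/59857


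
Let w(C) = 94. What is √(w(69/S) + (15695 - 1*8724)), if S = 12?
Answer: 3*√785 ≈ 84.054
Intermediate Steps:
√(w(69/S) + (15695 - 1*8724)) = √(94 + (15695 - 1*8724)) = √(94 + (15695 - 8724)) = √(94 + 6971) = √7065 = 3*√785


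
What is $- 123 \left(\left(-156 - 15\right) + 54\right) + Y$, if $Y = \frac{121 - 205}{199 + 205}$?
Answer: $\frac{1453470}{101} \approx 14391.0$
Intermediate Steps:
$Y = - \frac{21}{101}$ ($Y = - \frac{84}{404} = \left(-84\right) \frac{1}{404} = - \frac{21}{101} \approx -0.20792$)
$- 123 \left(\left(-156 - 15\right) + 54\right) + Y = - 123 \left(\left(-156 - 15\right) + 54\right) - \frac{21}{101} = - 123 \left(-171 + 54\right) - \frac{21}{101} = \left(-123\right) \left(-117\right) - \frac{21}{101} = 14391 - \frac{21}{101} = \frac{1453470}{101}$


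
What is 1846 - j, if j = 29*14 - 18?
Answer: 1458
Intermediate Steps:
j = 388 (j = 406 - 18 = 388)
1846 - j = 1846 - 1*388 = 1846 - 388 = 1458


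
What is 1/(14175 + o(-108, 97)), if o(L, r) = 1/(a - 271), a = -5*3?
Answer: 286/4054049 ≈ 7.0547e-5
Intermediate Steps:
a = -15
o(L, r) = -1/286 (o(L, r) = 1/(-15 - 271) = 1/(-286) = -1/286)
1/(14175 + o(-108, 97)) = 1/(14175 - 1/286) = 1/(4054049/286) = 286/4054049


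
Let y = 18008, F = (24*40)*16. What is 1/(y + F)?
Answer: 1/33368 ≈ 2.9969e-5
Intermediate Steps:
F = 15360 (F = 960*16 = 15360)
1/(y + F) = 1/(18008 + 15360) = 1/33368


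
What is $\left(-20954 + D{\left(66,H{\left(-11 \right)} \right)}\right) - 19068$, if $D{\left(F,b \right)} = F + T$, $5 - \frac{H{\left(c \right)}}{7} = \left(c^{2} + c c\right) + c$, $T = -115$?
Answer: $-40071$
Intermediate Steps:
$H{\left(c \right)} = 35 - 14 c^{2} - 7 c$ ($H{\left(c \right)} = 35 - 7 \left(\left(c^{2} + c c\right) + c\right) = 35 - 7 \left(\left(c^{2} + c^{2}\right) + c\right) = 35 - 7 \left(2 c^{2} + c\right) = 35 - 7 \left(c + 2 c^{2}\right) = 35 - \left(7 c + 14 c^{2}\right) = 35 - 14 c^{2} - 7 c$)
$D{\left(F,b \right)} = -115 + F$ ($D{\left(F,b \right)} = F - 115 = -115 + F$)
$\left(-20954 + D{\left(66,H{\left(-11 \right)} \right)}\right) - 19068 = \left(-20954 + \left(-115 + 66\right)\right) - 19068 = \left(-20954 - 49\right) - 19068 = -21003 - 19068 = -40071$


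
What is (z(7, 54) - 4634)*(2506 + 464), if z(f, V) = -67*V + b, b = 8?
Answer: -24484680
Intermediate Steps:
z(f, V) = 8 - 67*V (z(f, V) = -67*V + 8 = 8 - 67*V)
(z(7, 54) - 4634)*(2506 + 464) = ((8 - 67*54) - 4634)*(2506 + 464) = ((8 - 3618) - 4634)*2970 = (-3610 - 4634)*2970 = -8244*2970 = -24484680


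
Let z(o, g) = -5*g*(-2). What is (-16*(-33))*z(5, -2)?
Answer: -10560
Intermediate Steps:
z(o, g) = 10*g
(-16*(-33))*z(5, -2) = (-16*(-33))*(10*(-2)) = 528*(-20) = -10560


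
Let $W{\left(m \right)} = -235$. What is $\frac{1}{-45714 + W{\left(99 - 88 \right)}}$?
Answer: $- \frac{1}{45949} \approx -2.1763 \cdot 10^{-5}$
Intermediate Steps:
$\frac{1}{-45714 + W{\left(99 - 88 \right)}} = \frac{1}{-45714 - 235} = \frac{1}{-45949} = - \frac{1}{45949}$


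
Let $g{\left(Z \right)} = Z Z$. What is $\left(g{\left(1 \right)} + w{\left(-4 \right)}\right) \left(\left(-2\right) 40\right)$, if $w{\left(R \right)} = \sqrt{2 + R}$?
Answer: $-80 - 80 i \sqrt{2} \approx -80.0 - 113.14 i$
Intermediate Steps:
$g{\left(Z \right)} = Z^{2}$
$\left(g{\left(1 \right)} + w{\left(-4 \right)}\right) \left(\left(-2\right) 40\right) = \left(1^{2} + \sqrt{2 - 4}\right) \left(\left(-2\right) 40\right) = \left(1 + \sqrt{-2}\right) \left(-80\right) = \left(1 + i \sqrt{2}\right) \left(-80\right) = -80 - 80 i \sqrt{2}$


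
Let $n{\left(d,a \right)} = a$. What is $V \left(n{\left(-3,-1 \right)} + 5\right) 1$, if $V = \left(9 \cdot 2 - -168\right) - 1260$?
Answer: $-4296$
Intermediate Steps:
$V = -1074$ ($V = \left(18 + 168\right) - 1260 = 186 - 1260 = -1074$)
$V \left(n{\left(-3,-1 \right)} + 5\right) 1 = - 1074 \left(-1 + 5\right) 1 = - 1074 \cdot 4 \cdot 1 = \left(-1074\right) 4 = -4296$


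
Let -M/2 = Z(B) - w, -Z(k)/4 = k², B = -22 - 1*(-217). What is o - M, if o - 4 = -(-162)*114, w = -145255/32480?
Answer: -928015493/3248 ≈ -2.8572e+5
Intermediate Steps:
B = 195 (B = -22 + 217 = 195)
w = -29051/6496 (w = -145255*1/32480 = -29051/6496 ≈ -4.4721)
Z(k) = -4*k²
o = 18472 (o = 4 - (-162)*114 = 4 - 162*(-114) = 4 + 18468 = 18472)
M = 988012549/3248 (M = -2*(-4*195² - 1*(-29051/6496)) = -2*(-4*38025 + 29051/6496) = -2*(-152100 + 29051/6496) = -2*(-988012549/6496) = 988012549/3248 ≈ 3.0419e+5)
o - M = 18472 - 1*988012549/3248 = 18472 - 988012549/3248 = -928015493/3248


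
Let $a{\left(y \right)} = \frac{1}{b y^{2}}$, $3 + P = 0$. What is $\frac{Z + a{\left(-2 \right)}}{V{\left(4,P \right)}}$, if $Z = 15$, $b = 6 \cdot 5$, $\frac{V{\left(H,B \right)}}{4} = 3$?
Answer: $\frac{1801}{1440} \approx 1.2507$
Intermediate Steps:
$P = -3$ ($P = -3 + 0 = -3$)
$V{\left(H,B \right)} = 12$ ($V{\left(H,B \right)} = 4 \cdot 3 = 12$)
$b = 30$
$a{\left(y \right)} = \frac{1}{30 y^{2}}$
$\frac{Z + a{\left(-2 \right)}}{V{\left(4,P \right)}} = \frac{15 + \frac{1}{30 \cdot 4}}{12} = \frac{15 + \frac{1}{30} \cdot \frac{1}{4}}{12} = \frac{15 + \frac{1}{120}}{12} = \frac{1}{12} \cdot \frac{1801}{120} = \frac{1801}{1440}$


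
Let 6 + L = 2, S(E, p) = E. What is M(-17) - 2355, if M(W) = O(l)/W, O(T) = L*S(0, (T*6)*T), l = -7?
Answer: -2355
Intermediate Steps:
L = -4 (L = -6 + 2 = -4)
O(T) = 0 (O(T) = -4*0 = 0)
M(W) = 0 (M(W) = 0/W = 0)
M(-17) - 2355 = 0 - 2355 = -2355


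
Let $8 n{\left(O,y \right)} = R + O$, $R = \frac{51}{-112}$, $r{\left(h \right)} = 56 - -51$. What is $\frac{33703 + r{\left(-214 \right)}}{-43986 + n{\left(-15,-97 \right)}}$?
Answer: $- \frac{10097920}{13137729} \approx -0.76862$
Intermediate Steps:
$r{\left(h \right)} = 107$ ($r{\left(h \right)} = 56 + 51 = 107$)
$R = - \frac{51}{112}$ ($R = 51 \left(- \frac{1}{112}\right) = - \frac{51}{112} \approx -0.45536$)
$n{\left(O,y \right)} = - \frac{51}{896} + \frac{O}{8}$ ($n{\left(O,y \right)} = \frac{- \frac{51}{112} + O}{8} = - \frac{51}{896} + \frac{O}{8}$)
$\frac{33703 + r{\left(-214 \right)}}{-43986 + n{\left(-15,-97 \right)}} = \frac{33703 + 107}{-43986 + \left(- \frac{51}{896} + \frac{1}{8} \left(-15\right)\right)} = \frac{33810}{-43986 - \frac{1731}{896}} = \frac{33810}{- \frac{39413187}{896}} = 33810 \left(- \frac{896}{39413187}\right) = - \frac{10097920}{13137729}$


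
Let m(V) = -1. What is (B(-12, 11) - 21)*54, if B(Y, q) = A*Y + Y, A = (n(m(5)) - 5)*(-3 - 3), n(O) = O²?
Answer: -17334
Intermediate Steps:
A = 24 (A = ((-1)² - 5)*(-3 - 3) = (1 - 5)*(-6) = -4*(-6) = 24)
B(Y, q) = 25*Y (B(Y, q) = 24*Y + Y = 25*Y)
(B(-12, 11) - 21)*54 = (25*(-12) - 21)*54 = (-300 - 21)*54 = -321*54 = -17334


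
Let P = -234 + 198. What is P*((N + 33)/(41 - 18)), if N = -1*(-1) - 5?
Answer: -1044/23 ≈ -45.391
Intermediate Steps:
N = -4 (N = 1 - 5 = -4)
P = -36
P*((N + 33)/(41 - 18)) = -36*(-4 + 33)/(41 - 18) = -1044/23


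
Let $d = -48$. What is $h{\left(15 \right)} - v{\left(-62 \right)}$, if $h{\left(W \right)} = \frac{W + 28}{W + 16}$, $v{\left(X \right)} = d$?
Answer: $\frac{1531}{31} \approx 49.387$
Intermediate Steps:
$v{\left(X \right)} = -48$
$h{\left(W \right)} = \frac{28 + W}{16 + W}$
$h{\left(15 \right)} - v{\left(-62 \right)} = \frac{28 + 15}{16 + 15} - -48 = \frac{1}{31} \cdot 43 + 48 = \frac{43}{31} + 48 = \frac{1531}{31}$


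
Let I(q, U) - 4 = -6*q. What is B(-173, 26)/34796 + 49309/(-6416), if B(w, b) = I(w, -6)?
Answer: -427267623/55812784 ≈ -7.6554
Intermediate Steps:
I(q, U) = 4 - 6*q
B(w, b) = 4 - 6*w
B(-173, 26)/34796 + 49309/(-6416) = (4 - 6*(-173))/34796 + 49309/(-6416) = (4 + 1038)*(1/34796) + 49309*(-1/6416) = 1042*(1/34796) - 49309/6416 = 521/17398 - 49309/6416 = -427267623/55812784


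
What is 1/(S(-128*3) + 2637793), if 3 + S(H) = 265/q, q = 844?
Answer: 844/2226295025 ≈ 3.7911e-7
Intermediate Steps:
S(H) = -2267/844 (S(H) = -3 + 265/844 = -2267/844)
1/(S(-128*3) + 2637793) = 1/(-2267/844 + 2637793) = 1/(2226295025/844) = 844/2226295025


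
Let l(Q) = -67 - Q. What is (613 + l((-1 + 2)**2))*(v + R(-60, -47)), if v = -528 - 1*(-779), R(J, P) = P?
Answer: 111180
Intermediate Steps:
v = 251 (v = -528 + 779 = 251)
(613 + l((-1 + 2)**2))*(v + R(-60, -47)) = (613 + (-67 - (-1 + 2)**2))*(251 - 47) = (613 + (-67 - 1*1**2))*204 = (613 + (-67 - 1*1))*204 = (613 + (-67 - 1))*204 = (613 - 68)*204 = 545*204 = 111180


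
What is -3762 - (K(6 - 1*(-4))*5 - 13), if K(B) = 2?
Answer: -3759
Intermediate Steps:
-3762 - (K(6 - 1*(-4))*5 - 13) = -3762 - (2*5 - 13) = -3762 - (10 - 13) = -3762 - 1*(-3) = -3762 + 3 = -3759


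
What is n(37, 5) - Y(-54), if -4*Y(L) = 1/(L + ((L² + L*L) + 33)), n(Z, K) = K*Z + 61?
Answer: 5718025/23244 ≈ 246.00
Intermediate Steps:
n(Z, K) = 61 + K*Z
Y(L) = -1/(4*(33 + L + 2*L²)) (Y(L) = -1/(4*(L + ((L² + L*L) + 33))) = -1/(4*(L + ((L² + L²) + 33))) = -1/(4*(L + (2*L² + 33))) = -1/(4*(L + (33 + 2*L²))) = -1/(4*(33 + L + 2*L²)))
n(37, 5) - Y(-54) = (61 + 5*37) - (-1)/(132 + 4*(-54) + 8*(-54)²) = (61 + 185) - (-1)/(132 - 216 + 8*2916) = 246 - (-1)/(132 - 216 + 23328) = 246 - (-1)/23244 = 246 - 1*(-1/23244) = 246 + 1/23244 = 5718025/23244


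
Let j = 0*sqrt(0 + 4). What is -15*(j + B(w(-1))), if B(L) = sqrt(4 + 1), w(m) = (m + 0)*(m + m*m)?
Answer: -15*sqrt(5) ≈ -33.541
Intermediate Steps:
w(m) = m*(m + m**2)
B(L) = sqrt(5)
j = 0 (j = 0*sqrt(4) = 0*2 = 0)
-15*(j + B(w(-1))) = -15*(0 + sqrt(5)) = -15*sqrt(5)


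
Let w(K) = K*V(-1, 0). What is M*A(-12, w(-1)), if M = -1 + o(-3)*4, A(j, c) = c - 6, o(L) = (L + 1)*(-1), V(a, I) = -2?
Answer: -28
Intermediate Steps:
w(K) = -2*K (w(K) = K*(-2) = -2*K)
o(L) = -1 - L (o(L) = (1 + L)*(-1) = -1 - L)
A(j, c) = -6 + c
M = 7 (M = -1 + (-1 - 1*(-3))*4 = -1 + (-1 + 3)*4 = -1 + 2*4 = -1 + 8 = 7)
M*A(-12, w(-1)) = 7*(-6 - 2*(-1)) = 7*(-6 + 2) = 7*(-4) = -28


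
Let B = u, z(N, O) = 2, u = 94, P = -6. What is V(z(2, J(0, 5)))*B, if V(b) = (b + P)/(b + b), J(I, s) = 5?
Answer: -94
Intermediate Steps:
V(b) = (-6 + b)/(2*b) (V(b) = (b - 6)/(b + b) = (-6 + b)/((2*b)) = (-6 + b)*(1/(2*b)) = (-6 + b)/(2*b))
B = 94
V(z(2, J(0, 5)))*B = ((½)*(-6 + 2)/2)*94 = ((½)*(½)*(-4))*94 = -1*94 = -94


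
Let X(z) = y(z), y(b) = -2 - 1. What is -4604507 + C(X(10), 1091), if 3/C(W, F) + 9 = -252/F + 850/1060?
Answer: -4488432329975/974791 ≈ -4.6045e+6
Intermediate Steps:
y(b) = -3
X(z) = -3
C(W, F) = 3/(-869/106 - 252/F) (C(W, F) = 3/(-9 + (-252/F + 850/1060)) = 3/(-9 + (-252/F + 850*(1/1060))) = 3/(-9 + (-252/F + 85/106)) = 3/(-9 + (85/106 - 252/F)) = 3/(-869/106 - 252/F))
-4604507 + C(X(10), 1091) = -4604507 - 318*1091/(26712 + 869*1091) = -4604507 - 318*1091/(26712 + 948079) = -4604507 - 318*1091/974791 = -4604507 - 318*1091*1/974791 = -4604507 - 346938/974791 = -4488432329975/974791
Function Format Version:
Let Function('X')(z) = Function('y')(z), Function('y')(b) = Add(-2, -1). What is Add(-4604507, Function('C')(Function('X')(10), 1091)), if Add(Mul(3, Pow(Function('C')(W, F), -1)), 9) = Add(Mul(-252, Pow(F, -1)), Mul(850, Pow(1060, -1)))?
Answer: Rational(-4488432329975, 974791) ≈ -4.6045e+6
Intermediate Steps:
Function('y')(b) = -3
Function('X')(z) = -3
Function('C')(W, F) = Mul(3, Pow(Add(Rational(-869, 106), Mul(-252, Pow(F, -1))), -1)) (Function('C')(W, F) = Mul(3, Pow(Add(-9, Add(Mul(-252, Pow(F, -1)), Mul(850, Pow(1060, -1)))), -1)) = Mul(3, Pow(Add(-9, Add(Mul(-252, Pow(F, -1)), Mul(850, Rational(1, 1060)))), -1)) = Mul(3, Pow(Add(-9, Add(Mul(-252, Pow(F, -1)), Rational(85, 106))), -1)) = Mul(3, Pow(Add(-9, Add(Rational(85, 106), Mul(-252, Pow(F, -1)))), -1)) = Mul(3, Pow(Add(Rational(-869, 106), Mul(-252, Pow(F, -1))), -1)))
Add(-4604507, Function('C')(Function('X')(10), 1091)) = Add(-4604507, Mul(-318, 1091, Pow(Add(26712, Mul(869, 1091)), -1))) = Add(-4604507, Mul(-318, 1091, Pow(Add(26712, 948079), -1))) = Add(-4604507, Mul(-318, 1091, Pow(974791, -1))) = Add(-4604507, Mul(-318, 1091, Rational(1, 974791))) = Add(-4604507, Rational(-346938, 974791)) = Rational(-4488432329975, 974791)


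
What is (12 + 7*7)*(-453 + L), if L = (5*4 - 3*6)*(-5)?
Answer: -28243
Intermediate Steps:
L = -10 (L = (20 - 18)*(-5) = 2*(-5) = -10)
(12 + 7*7)*(-453 + L) = (12 + 7*7)*(-453 - 10) = (12 + 49)*(-463) = 61*(-463) = -28243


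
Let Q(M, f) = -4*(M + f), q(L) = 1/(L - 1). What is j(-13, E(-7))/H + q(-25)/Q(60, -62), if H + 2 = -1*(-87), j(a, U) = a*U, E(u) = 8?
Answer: -21717/17680 ≈ -1.2283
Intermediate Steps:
q(L) = 1/(-1 + L)
Q(M, f) = -4*M - 4*f
j(a, U) = U*a
H = 85 (H = -2 - 1*(-87) = -2 + 87 = 85)
j(-13, E(-7))/H + q(-25)/Q(60, -62) = (8*(-13))/85 + 1/((-1 - 25)*(-4*60 - 4*(-62))) = -104*1/85 + 1/((-26)*(-240 + 248)) = -104/85 - 1/26/8 = -104/85 - 1/26*⅛ = -104/85 - 1/208 = -21717/17680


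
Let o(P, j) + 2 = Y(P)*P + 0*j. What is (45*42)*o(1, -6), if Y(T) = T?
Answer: -1890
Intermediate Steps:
o(P, j) = -2 + P**2 (o(P, j) = -2 + (P*P + 0*j) = -2 + (P**2 + 0) = -2 + P**2)
(45*42)*o(1, -6) = (45*42)*(-2 + 1**2) = 1890*(-2 + 1) = 1890*(-1) = -1890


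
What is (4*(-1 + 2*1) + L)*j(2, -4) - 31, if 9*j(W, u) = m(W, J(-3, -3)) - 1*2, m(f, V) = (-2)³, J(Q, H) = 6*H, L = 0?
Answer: -319/9 ≈ -35.444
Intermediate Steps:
m(f, V) = -8
j(W, u) = -10/9 (j(W, u) = (-8 - 1*2)/9 = (-8 - 2)/9 = (⅑)*(-10) = -10/9)
(4*(-1 + 2*1) + L)*j(2, -4) - 31 = (4*(-1 + 2*1) + 0)*(-10/9) - 31 = (4*(-1 + 2) + 0)*(-10/9) - 31 = (4*1 + 0)*(-10/9) - 31 = (4 + 0)*(-10/9) - 31 = 4*(-10/9) - 31 = -40/9 - 31 = -319/9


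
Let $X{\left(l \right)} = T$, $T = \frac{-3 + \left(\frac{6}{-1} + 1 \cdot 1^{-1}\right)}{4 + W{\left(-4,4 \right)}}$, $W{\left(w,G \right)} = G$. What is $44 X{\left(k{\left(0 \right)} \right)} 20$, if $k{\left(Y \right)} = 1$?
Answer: $-880$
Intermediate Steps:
$T = -1$ ($T = \frac{-3 + \left(\frac{6}{-1} + 1 \cdot 1^{-1}\right)}{4 + 4} = \frac{-3 + \left(6 \left(-1\right) + 1 \cdot 1\right)}{8} = \left(-3 + \left(-6 + 1\right)\right) \frac{1}{8} = \left(-3 - 5\right) \frac{1}{8} = \left(-8\right) \frac{1}{8} = -1$)
$X{\left(l \right)} = -1$
$44 X{\left(k{\left(0 \right)} \right)} 20 = 44 \left(-1\right) 20 = \left(-44\right) 20 = -880$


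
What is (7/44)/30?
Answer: 7/1320 ≈ 0.0053030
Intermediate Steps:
(7/44)/30 = ((1/44)*7)*(1/30) = (7/44)*(1/30) = 7/1320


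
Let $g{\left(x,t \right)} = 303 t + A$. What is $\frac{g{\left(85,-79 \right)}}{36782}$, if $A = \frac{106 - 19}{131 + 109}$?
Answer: $- \frac{1914931}{2942560} \approx -0.65077$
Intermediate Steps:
$A = \frac{29}{80}$ ($A = \frac{87}{240} = 87 \cdot \frac{1}{240} = \frac{29}{80} \approx 0.3625$)
$g{\left(x,t \right)} = \frac{29}{80} + 303 t$ ($g{\left(x,t \right)} = 303 t + \frac{29}{80} = \frac{29}{80} + 303 t$)
$\frac{g{\left(85,-79 \right)}}{36782} = \frac{\frac{29}{80} + 303 \left(-79\right)}{36782} = \left(\frac{29}{80} - 23937\right) \frac{1}{36782} = \left(- \frac{1914931}{80}\right) \frac{1}{36782} = - \frac{1914931}{2942560}$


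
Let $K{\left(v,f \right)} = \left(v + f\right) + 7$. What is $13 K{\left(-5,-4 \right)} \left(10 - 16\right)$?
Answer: $156$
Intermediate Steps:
$K{\left(v,f \right)} = 7 + f + v$ ($K{\left(v,f \right)} = \left(f + v\right) + 7 = 7 + f + v$)
$13 K{\left(-5,-4 \right)} \left(10 - 16\right) = 13 \left(7 - 4 - 5\right) \left(10 - 16\right) = 13 \left(-2\right) \left(10 - 16\right) = \left(-26\right) \left(-6\right) = 156$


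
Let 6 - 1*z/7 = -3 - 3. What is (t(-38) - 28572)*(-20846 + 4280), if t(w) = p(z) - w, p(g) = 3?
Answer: 472644546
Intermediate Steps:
z = 84 (z = 42 - 7*(-3 - 3) = 42 - 7*(-6) = 42 + 42 = 84)
t(w) = 3 - w
(t(-38) - 28572)*(-20846 + 4280) = ((3 - 1*(-38)) - 28572)*(-20846 + 4280) = ((3 + 38) - 28572)*(-16566) = (41 - 28572)*(-16566) = -28531*(-16566) = 472644546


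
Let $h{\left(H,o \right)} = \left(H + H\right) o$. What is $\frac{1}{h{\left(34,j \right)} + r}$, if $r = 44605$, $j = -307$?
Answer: $\frac{1}{23729} \approx 4.2143 \cdot 10^{-5}$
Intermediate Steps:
$h{\left(H,o \right)} = 2 H o$
$\frac{1}{h{\left(34,j \right)} + r} = \frac{1}{2 \cdot 34 \left(-307\right) + 44605} = \frac{1}{-20876 + 44605} = \frac{1}{23729}$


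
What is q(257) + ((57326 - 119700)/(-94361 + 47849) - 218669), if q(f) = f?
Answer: -5079358285/23256 ≈ -2.1841e+5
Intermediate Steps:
q(257) + ((57326 - 119700)/(-94361 + 47849) - 218669) = 257 + ((57326 - 119700)/(-94361 + 47849) - 218669) = 257 + (-62374/(-46512) - 218669) = 257 + (-62374*(-1/46512) - 218669) = 257 + (31187/23256 - 218669) = 257 - 5085335077/23256 = -5079358285/23256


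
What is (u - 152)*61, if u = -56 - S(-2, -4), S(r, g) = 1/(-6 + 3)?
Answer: -38003/3 ≈ -12668.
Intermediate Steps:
S(r, g) = -⅓ (S(r, g) = 1/(-3) = -⅓)
u = -167/3 (u = -56 - 1*(-⅓) = -56 + ⅓ = -167/3 ≈ -55.667)
(u - 152)*61 = (-167/3 - 152)*61 = -623/3*61 = -38003/3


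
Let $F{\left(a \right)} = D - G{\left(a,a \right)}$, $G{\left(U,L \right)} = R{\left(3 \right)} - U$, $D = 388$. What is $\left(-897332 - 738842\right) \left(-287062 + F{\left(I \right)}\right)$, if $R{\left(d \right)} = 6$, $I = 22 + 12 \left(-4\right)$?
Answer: $469100902844$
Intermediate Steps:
$I = -26$ ($I = 22 - 48 = -26$)
$G{\left(U,L \right)} = 6 - U$
$F{\left(a \right)} = 382 + a$ ($F{\left(a \right)} = 388 - \left(6 - a\right) = 388 + \left(-6 + a\right) = 382 + a$)
$\left(-897332 - 738842\right) \left(-287062 + F{\left(I \right)}\right) = \left(-897332 - 738842\right) \left(-287062 + \left(382 - 26\right)\right) = - 1636174 \left(-287062 + 356\right) = \left(-1636174\right) \left(-286706\right) = 469100902844$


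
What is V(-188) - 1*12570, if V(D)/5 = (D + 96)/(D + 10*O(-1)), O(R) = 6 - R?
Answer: -741400/59 ≈ -12566.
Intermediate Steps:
V(D) = 5*(96 + D)/(70 + D) (V(D) = 5*((D + 96)/(D + 10*(6 - 1*(-1)))) = 5*((96 + D)/(D + 10*(6 + 1))) = 5*((96 + D)/(D + 10*7)) = 5*((96 + D)/(D + 70)) = 5*((96 + D)/(70 + D)) = 5*(96 + D)/(70 + D))
V(-188) - 1*12570 = 5*(96 - 188)/(70 - 188) - 1*12570 = 5*(-92)/(-118) - 12570 = 5*(-1/118)*(-92) - 12570 = 230/59 - 12570 = -741400/59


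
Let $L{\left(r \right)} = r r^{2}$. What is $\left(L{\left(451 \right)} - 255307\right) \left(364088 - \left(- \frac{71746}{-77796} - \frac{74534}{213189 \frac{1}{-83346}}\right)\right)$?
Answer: $\frac{14116151608468187045336}{460701429} \approx 3.0641 \cdot 10^{13}$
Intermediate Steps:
$L{\left(r \right)} = r^{3}$
$\left(L{\left(451 \right)} - 255307\right) \left(364088 - \left(- \frac{71746}{-77796} - \frac{74534}{213189 \frac{1}{-83346}}\right)\right) = \left(451^{3} - 255307\right) \left(364088 - \left(- \frac{71746}{-77796} - \frac{74534}{213189 \frac{1}{-83346}}\right)\right) = \left(91733851 - 255307\right) \left(364088 - \left(\left(-71746\right) \left(- \frac{1}{77796}\right) - \frac{74534}{213189 \left(- \frac{1}{83346}\right)}\right)\right) = 91478544 \left(364088 - \left(\frac{35873}{38898} - \frac{74534}{- \frac{71063}{27782}}\right)\right) = 91478544 \left(364088 - \left(\frac{35873}{38898} - - \frac{2070703588}{71063}\right)\right) = 91478544 \left(364088 - \left(\frac{35873}{38898} + \frac{2070703588}{71063}\right)\right) = 91478544 \left(364088 - \frac{80548777409023}{2764208574}\right) = 91478544 \cdot \frac{925866393881489}{2764208574} = \frac{14116151608468187045336}{460701429}$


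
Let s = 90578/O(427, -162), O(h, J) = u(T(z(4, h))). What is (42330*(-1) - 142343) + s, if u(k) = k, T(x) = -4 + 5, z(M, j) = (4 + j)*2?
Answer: -94095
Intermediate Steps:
z(M, j) = 8 + 2*j
T(x) = 1
O(h, J) = 1
s = 90578 (s = 90578/1 = 90578*1 = 90578)
(42330*(-1) - 142343) + s = (42330*(-1) - 142343) + 90578 = (-42330 - 142343) + 90578 = -184673 + 90578 = -94095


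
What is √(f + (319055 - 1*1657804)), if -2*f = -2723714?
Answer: 2*√5777 ≈ 152.01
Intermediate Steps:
f = 1361857 (f = -½*(-2723714) = 1361857)
√(f + (319055 - 1*1657804)) = √(1361857 + (319055 - 1*1657804)) = √(1361857 + (319055 - 1657804)) = √(1361857 - 1338749) = √23108 = 2*√5777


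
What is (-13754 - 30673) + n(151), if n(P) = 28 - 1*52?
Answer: -44451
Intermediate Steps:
n(P) = -24 (n(P) = 28 - 52 = -24)
(-13754 - 30673) + n(151) = (-13754 - 30673) - 24 = -44427 - 24 = -44451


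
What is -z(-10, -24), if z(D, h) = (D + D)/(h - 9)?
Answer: -20/33 ≈ -0.60606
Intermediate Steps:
z(D, h) = 2*D/(-9 + h) (z(D, h) = (2*D)/(-9 + h) = 2*D/(-9 + h))
-z(-10, -24) = -2*(-10)/(-9 - 24) = -2*(-10)/(-33) = -2*(-10)*(-1)/33 = -1*20/33 = -20/33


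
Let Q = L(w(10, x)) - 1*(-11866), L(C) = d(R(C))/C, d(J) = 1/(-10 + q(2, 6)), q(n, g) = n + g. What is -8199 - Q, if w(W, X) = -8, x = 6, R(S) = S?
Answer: -321041/16 ≈ -20065.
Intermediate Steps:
q(n, g) = g + n
d(J) = -½ (d(J) = 1/(-10 + (6 + 2)) = 1/(-10 + 8) = 1/(-2) = -½)
L(C) = -1/(2*C)
Q = 189857/16 (Q = -½/(-8) - 1*(-11866) = -½*(-⅛) + 11866 = 1/16 + 11866 = 189857/16 ≈ 11866.)
-8199 - Q = -8199 - 1*189857/16 = -8199 - 189857/16 = -321041/16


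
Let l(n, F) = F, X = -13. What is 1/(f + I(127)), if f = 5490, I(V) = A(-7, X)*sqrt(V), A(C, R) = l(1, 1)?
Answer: 5490/30139973 - sqrt(127)/30139973 ≈ 0.00018178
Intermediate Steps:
A(C, R) = 1
I(V) = sqrt(V) (I(V) = 1*sqrt(V) = sqrt(V))
1/(f + I(127)) = 1/(5490 + sqrt(127))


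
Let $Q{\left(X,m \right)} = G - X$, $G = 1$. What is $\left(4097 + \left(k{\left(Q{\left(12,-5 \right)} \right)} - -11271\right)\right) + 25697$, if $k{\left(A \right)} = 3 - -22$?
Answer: $41090$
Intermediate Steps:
$Q{\left(X,m \right)} = 1 - X$
$k{\left(A \right)} = 25$ ($k{\left(A \right)} = 3 + 22 = 25$)
$\left(4097 + \left(k{\left(Q{\left(12,-5 \right)} \right)} - -11271\right)\right) + 25697 = \left(4097 + \left(25 - -11271\right)\right) + 25697 = \left(4097 + \left(25 + 11271\right)\right) + 25697 = \left(4097 + 11296\right) + 25697 = 15393 + 25697 = 41090$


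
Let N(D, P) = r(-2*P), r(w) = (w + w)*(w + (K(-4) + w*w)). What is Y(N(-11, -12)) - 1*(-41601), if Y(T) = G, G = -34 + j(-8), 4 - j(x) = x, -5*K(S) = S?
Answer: 41579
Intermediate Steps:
K(S) = -S/5
j(x) = 4 - x
r(w) = 2*w*(⅘ + w + w²) (r(w) = (w + w)*(w + (-⅕*(-4) + w*w)) = (2*w)*(w + (⅘ + w²)) = (2*w)*(⅘ + w + w²) = 2*w*(⅘ + w + w²))
N(D, P) = -4*P*(4 - 10*P + 20*P²)/5 (N(D, P) = 2*(-2*P)*(4 + 5*(-2*P) + 5*(-2*P)²)/5 = 2*(-2*P)*(4 - 10*P + 5*(4*P²))/5 = 2*(-2*P)*(4 - 10*P + 20*P²)/5 = -4*P*(4 - 10*P + 20*P²)/5)
G = -22 (G = -34 + (4 - 1*(-8)) = -34 + (4 + 8) = -34 + 12 = -22)
Y(T) = -22
Y(N(-11, -12)) - 1*(-41601) = -22 - 1*(-41601) = -22 + 41601 = 41579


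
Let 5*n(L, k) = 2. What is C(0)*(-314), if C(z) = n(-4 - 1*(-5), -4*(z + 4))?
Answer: -628/5 ≈ -125.60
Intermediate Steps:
n(L, k) = ⅖ (n(L, k) = (⅕)*2 = ⅖)
C(z) = ⅖
C(0)*(-314) = (⅖)*(-314) = -628/5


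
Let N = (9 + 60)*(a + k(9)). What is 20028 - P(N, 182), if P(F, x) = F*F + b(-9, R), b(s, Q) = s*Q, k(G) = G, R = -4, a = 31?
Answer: -7597608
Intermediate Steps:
b(s, Q) = Q*s
N = 2760 (N = (9 + 60)*(31 + 9) = 69*40 = 2760)
P(F, x) = 36 + F² (P(F, x) = F*F - 4*(-9) = F² + 36 = 36 + F²)
20028 - P(N, 182) = 20028 - (36 + 2760²) = 20028 - (36 + 7617600) = 20028 - 1*7617636 = 20028 - 7617636 = -7597608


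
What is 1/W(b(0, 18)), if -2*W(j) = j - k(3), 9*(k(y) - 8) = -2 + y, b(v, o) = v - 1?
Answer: 9/41 ≈ 0.21951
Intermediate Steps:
b(v, o) = -1 + v
k(y) = 70/9 + y/9 (k(y) = 8 + (-2 + y)/9 = 8 + (-2/9 + y/9) = 70/9 + y/9)
W(j) = 73/18 - j/2 (W(j) = -(j - (70/9 + (⅑)*3))/2 = -(j - (70/9 + ⅓))/2 = -(j - 1*73/9)/2 = -(j - 73/9)/2 = -(-73/9 + j)/2 = 73/18 - j/2)
1/W(b(0, 18)) = 1/(73/18 - (-1 + 0)/2) = 1/(73/18 - ½*(-1)) = 1/(73/18 + ½) = 1/(41/9) = 9/41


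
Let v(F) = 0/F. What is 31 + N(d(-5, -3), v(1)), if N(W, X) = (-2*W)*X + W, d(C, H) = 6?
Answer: 37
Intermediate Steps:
v(F) = 0
N(W, X) = W - 2*W*X (N(W, X) = -2*W*X + W = W - 2*W*X)
31 + N(d(-5, -3), v(1)) = 31 + 6*(1 - 2*0) = 31 + 6*(1 + 0) = 31 + 6*1 = 31 + 6 = 37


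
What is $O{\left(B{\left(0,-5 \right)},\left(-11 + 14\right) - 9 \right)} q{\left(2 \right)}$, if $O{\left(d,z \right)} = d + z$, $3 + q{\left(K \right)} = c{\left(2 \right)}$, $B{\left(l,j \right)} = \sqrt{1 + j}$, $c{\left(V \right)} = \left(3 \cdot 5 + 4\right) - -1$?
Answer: $-102 + 34 i \approx -102.0 + 34.0 i$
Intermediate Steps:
$c{\left(V \right)} = 20$ ($c{\left(V \right)} = \left(15 + 4\right) + 1 = 19 + 1 = 20$)
$q{\left(K \right)} = 17$ ($q{\left(K \right)} = -3 + 20 = 17$)
$O{\left(B{\left(0,-5 \right)},\left(-11 + 14\right) - 9 \right)} q{\left(2 \right)} = \left(\sqrt{1 - 5} + \left(\left(-11 + 14\right) - 9\right)\right) 17 = \left(\sqrt{-4} + \left(3 - 9\right)\right) 17 = \left(2 i - 6\right) 17 = \left(-6 + 2 i\right) 17 = -102 + 34 i$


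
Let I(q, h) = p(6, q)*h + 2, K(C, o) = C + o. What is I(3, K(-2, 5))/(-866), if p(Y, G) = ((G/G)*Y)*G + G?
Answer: -65/866 ≈ -0.075058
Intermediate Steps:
p(Y, G) = G + G*Y (p(Y, G) = (1*Y)*G + G = Y*G + G = G*Y + G = G + G*Y)
I(q, h) = 2 + 7*h*q (I(q, h) = (q*(1 + 6))*h + 2 = (q*7)*h + 2 = (7*q)*h + 2 = 7*h*q + 2 = 2 + 7*h*q)
I(3, K(-2, 5))/(-866) = (2 + 7*(-2 + 5)*3)/(-866) = (2 + 7*3*3)*(-1/866) = (2 + 63)*(-1/866) = 65*(-1/866) = -65/866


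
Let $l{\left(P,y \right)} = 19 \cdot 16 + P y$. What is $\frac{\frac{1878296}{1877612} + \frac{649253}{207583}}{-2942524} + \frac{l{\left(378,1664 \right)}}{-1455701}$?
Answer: $- \frac{1067646141257367551213}{2469693930816515398204} \approx -0.4323$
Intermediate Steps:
$l{\left(P,y \right)} = 304 + P y$
$\frac{\frac{1878296}{1877612} + \frac{649253}{207583}}{-2942524} + \frac{l{\left(378,1664 \right)}}{-1455701} = \frac{\frac{1878296}{1877612} + \frac{649253}{207583}}{-2942524} + \frac{304 + 378 \cdot 1664}{-1455701} = \left(1878296 \cdot \frac{1}{1877612} + 649253 \cdot \frac{1}{207583}\right) \left(- \frac{1}{2942524}\right) + \left(304 + 628992\right) \left(- \frac{1}{1455701}\right) = \left(\frac{469574}{469403} + \frac{649253}{207583}\right) \left(- \frac{1}{2942524}\right) + 629296 \left(- \frac{1}{1455701}\right) = \frac{402236885601}{97440082949} \left(- \frac{1}{2942524}\right) - \frac{629296}{1455701} = - \frac{402236885601}{286719782639423276} - \frac{629296}{1455701} = - \frac{1067646141257367551213}{2469693930816515398204}$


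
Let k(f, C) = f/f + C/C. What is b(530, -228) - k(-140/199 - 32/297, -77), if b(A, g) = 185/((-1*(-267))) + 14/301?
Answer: -14473/11481 ≈ -1.2606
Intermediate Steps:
b(A, g) = 8489/11481 (b(A, g) = 185/267 + 14*(1/301) = 185*(1/267) + 2/43 = 185/267 + 2/43 = 8489/11481)
k(f, C) = 2 (k(f, C) = 1 + 1 = 2)
b(530, -228) - k(-140/199 - 32/297, -77) = 8489/11481 - 1*2 = 8489/11481 - 2 = -14473/11481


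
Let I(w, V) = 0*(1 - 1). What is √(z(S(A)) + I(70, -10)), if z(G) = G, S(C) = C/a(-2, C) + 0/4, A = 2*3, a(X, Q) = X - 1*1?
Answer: I*√2 ≈ 1.4142*I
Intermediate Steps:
a(X, Q) = -1 + X (a(X, Q) = X - 1 = -1 + X)
A = 6
I(w, V) = 0 (I(w, V) = 0*0 = 0)
S(C) = -C/3 (S(C) = C/(-1 - 2) + 0/4 = C/(-3) + 0*(¼) = C*(-⅓) + 0 = -C/3 + 0 = -C/3)
√(z(S(A)) + I(70, -10)) = √(-⅓*6 + 0) = √(-2 + 0) = √(-2) = I*√2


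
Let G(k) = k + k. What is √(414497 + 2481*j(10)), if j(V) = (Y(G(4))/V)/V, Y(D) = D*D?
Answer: √10402121/5 ≈ 645.05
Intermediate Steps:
G(k) = 2*k
Y(D) = D²
j(V) = 64/V² (j(V) = ((2*4)²/V)/V = (8²/V)/V = (64/V)/V = 64/V²)
√(414497 + 2481*j(10)) = √(414497 + 2481*(64/10²)) = √(414497 + 2481*(64*(1/100))) = √(414497 + 2481*(16/25)) = √(414497 + 39696/25) = √(10402121/25) = √10402121/5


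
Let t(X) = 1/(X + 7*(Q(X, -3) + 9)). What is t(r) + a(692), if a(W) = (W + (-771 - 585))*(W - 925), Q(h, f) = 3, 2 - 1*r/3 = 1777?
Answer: 810845591/5241 ≈ 1.5471e+5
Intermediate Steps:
r = -5325 (r = 6 - 3*1777 = 6 - 5331 = -5325)
a(W) = (-1356 + W)*(-925 + W) (a(W) = (W - 1356)*(-925 + W) = (-1356 + W)*(-925 + W))
t(X) = 1/(84 + X) (t(X) = 1/(X + 7*(3 + 9)) = 1/(X + 7*12) = 1/(X + 84) = 1/(84 + X))
t(r) + a(692) = 1/(84 - 5325) + (1254300 + 692² - 2281*692) = 1/(-5241) + (1254300 + 478864 - 1578452) = -1/5241 + 154712 = 810845591/5241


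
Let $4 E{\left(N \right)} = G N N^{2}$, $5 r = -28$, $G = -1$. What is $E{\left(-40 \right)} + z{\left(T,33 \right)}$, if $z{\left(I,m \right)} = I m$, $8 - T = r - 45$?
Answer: $\frac{89669}{5} \approx 17934.0$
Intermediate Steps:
$r = - \frac{28}{5}$ ($r = \frac{1}{5} \left(-28\right) = - \frac{28}{5} \approx -5.6$)
$E{\left(N \right)} = - \frac{N^{3}}{4}$ ($E{\left(N \right)} = \frac{\left(-1\right) N N^{2}}{4} = \frac{\left(-1\right) N^{3}}{4} = - \frac{N^{3}}{4}$)
$T = \frac{293}{5}$ ($T = 8 - \left(- \frac{28}{5} - 45\right) = 8 - - \frac{253}{5} = 8 + \frac{253}{5} = \frac{293}{5} \approx 58.6$)
$E{\left(-40 \right)} + z{\left(T,33 \right)} = - \frac{\left(-40\right)^{3}}{4} + \frac{293}{5} \cdot 33 = \left(- \frac{1}{4}\right) \left(-64000\right) + \frac{9669}{5} = 16000 + \frac{9669}{5} = \frac{89669}{5}$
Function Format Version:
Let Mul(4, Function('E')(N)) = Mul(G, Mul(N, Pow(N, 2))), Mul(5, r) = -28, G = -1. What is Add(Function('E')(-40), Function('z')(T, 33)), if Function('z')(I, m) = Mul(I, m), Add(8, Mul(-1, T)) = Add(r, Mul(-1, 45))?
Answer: Rational(89669, 5) ≈ 17934.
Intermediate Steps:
r = Rational(-28, 5) (r = Mul(Rational(1, 5), -28) = Rational(-28, 5) ≈ -5.6000)
Function('E')(N) = Mul(Rational(-1, 4), Pow(N, 3)) (Function('E')(N) = Mul(Rational(1, 4), Mul(-1, Mul(N, Pow(N, 2)))) = Mul(Rational(1, 4), Mul(-1, Pow(N, 3))) = Mul(Rational(-1, 4), Pow(N, 3)))
T = Rational(293, 5) (T = Add(8, Mul(-1, Add(Rational(-28, 5), Mul(-1, 45)))) = Add(8, Mul(-1, Add(Rational(-28, 5), -45))) = Add(8, Mul(-1, Rational(-253, 5))) = Add(8, Rational(253, 5)) = Rational(293, 5) ≈ 58.600)
Add(Function('E')(-40), Function('z')(T, 33)) = Add(Mul(Rational(-1, 4), Pow(-40, 3)), Mul(Rational(293, 5), 33)) = Add(Mul(Rational(-1, 4), -64000), Rational(9669, 5)) = Add(16000, Rational(9669, 5)) = Rational(89669, 5)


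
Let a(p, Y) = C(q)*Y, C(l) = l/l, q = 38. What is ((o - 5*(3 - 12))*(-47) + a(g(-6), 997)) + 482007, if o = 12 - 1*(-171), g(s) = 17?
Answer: 472288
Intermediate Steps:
C(l) = 1
o = 183 (o = 12 + 171 = 183)
a(p, Y) = Y (a(p, Y) = 1*Y = Y)
((o - 5*(3 - 12))*(-47) + a(g(-6), 997)) + 482007 = ((183 - 5*(3 - 12))*(-47) + 997) + 482007 = ((183 - 5*(-9))*(-47) + 997) + 482007 = ((183 + 45)*(-47) + 997) + 482007 = (228*(-47) + 997) + 482007 = (-10716 + 997) + 482007 = -9719 + 482007 = 472288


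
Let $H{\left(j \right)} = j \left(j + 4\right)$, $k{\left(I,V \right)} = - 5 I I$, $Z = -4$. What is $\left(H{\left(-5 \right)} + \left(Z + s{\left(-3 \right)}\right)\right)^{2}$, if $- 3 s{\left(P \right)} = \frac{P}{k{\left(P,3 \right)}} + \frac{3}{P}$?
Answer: $\frac{3481}{2025} \approx 1.719$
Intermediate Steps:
$k{\left(I,V \right)} = - 5 I^{2}$
$s{\left(P \right)} = - \frac{14}{15 P}$ ($s{\left(P \right)} = - \frac{\frac{P}{\left(-5\right) P^{2}} + \frac{3}{P}}{3} = - \frac{P \left(- \frac{1}{5 P^{2}}\right) + \frac{3}{P}}{3} = - \frac{- \frac{1}{5 P} + \frac{3}{P}}{3} = - \frac{\frac{14}{5} \frac{1}{P}}{3} = - \frac{14}{15 P}$)
$H{\left(j \right)} = j \left(4 + j\right)$
$\left(H{\left(-5 \right)} + \left(Z + s{\left(-3 \right)}\right)\right)^{2} = \left(- 5 \left(4 - 5\right) - \left(4 + \frac{14}{15 \left(-3\right)}\right)\right)^{2} = \left(\left(-5\right) \left(-1\right) - \frac{166}{45}\right)^{2} = \left(5 + \left(-4 + \frac{14}{45}\right)\right)^{2} = \left(5 - \frac{166}{45}\right)^{2} = \left(\frac{59}{45}\right)^{2} = \frac{3481}{2025}$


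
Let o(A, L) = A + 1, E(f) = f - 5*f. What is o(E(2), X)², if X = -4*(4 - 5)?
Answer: 49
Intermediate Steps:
E(f) = -4*f
X = 4 (X = -4*(-1) = 4)
o(A, L) = 1 + A
o(E(2), X)² = (1 - 4*2)² = (1 - 8)² = (-7)² = 49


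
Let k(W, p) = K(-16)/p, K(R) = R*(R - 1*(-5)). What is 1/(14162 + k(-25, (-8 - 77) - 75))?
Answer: 10/141609 ≈ 7.0617e-5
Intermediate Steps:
K(R) = R*(5 + R) (K(R) = R*(R + 5) = R*(5 + R))
k(W, p) = 176/p (k(W, p) = (-16*(5 - 16))/p = (-16*(-11))/p = 176/p)
1/(14162 + k(-25, (-8 - 77) - 75)) = 1/(14162 + 176/((-8 - 77) - 75)) = 1/(14162 + 176/(-85 - 75)) = 1/(14162 + 176/(-160)) = 1/(14162 + 176*(-1/160)) = 1/(14162 - 11/10) = 1/(141609/10) = 10/141609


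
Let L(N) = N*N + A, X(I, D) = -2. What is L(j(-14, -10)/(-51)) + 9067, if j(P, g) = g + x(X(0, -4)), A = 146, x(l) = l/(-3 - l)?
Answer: 23963077/2601 ≈ 9213.0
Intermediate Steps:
j(P, g) = 2 + g (j(P, g) = g - 1*(-2)/(3 - 2) = g - 1*(-2)/1 = g - 1*(-2)*1 = g + 2 = 2 + g)
L(N) = 146 + N² (L(N) = N*N + 146 = N² + 146 = 146 + N²)
L(j(-14, -10)/(-51)) + 9067 = (146 + ((2 - 10)/(-51))²) + 9067 = (146 + (-8*(-1/51))²) + 9067 = (146 + (8/51)²) + 9067 = (146 + 64/2601) + 9067 = 379810/2601 + 9067 = 23963077/2601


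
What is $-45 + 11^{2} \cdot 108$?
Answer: $13023$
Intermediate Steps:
$-45 + 11^{2} \cdot 108 = -45 + 121 \cdot 108 = -45 + 13068 = 13023$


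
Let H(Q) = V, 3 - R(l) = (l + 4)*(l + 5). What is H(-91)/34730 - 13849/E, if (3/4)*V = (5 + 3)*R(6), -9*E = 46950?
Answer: 427519633/163057350 ≈ 2.6219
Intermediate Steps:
E = -15650/3 (E = -1/9*46950 = -15650/3 ≈ -5216.7)
R(l) = 3 - (4 + l)*(5 + l) (R(l) = 3 - (l + 4)*(l + 5) = 3 - (4 + l)*(5 + l))
V = -3424/3 (V = 4*((5 + 3)*(-17 - 1*6**2 - 9*6))/3 = 4*(8*(-17 - 1*36 - 54))/3 = 4*(8*(-17 - 36 - 54))/3 = 4*(8*(-107))/3 = (4/3)*(-856) = -3424/3 ≈ -1141.3)
H(Q) = -3424/3
H(-91)/34730 - 13849/E = -3424/3/34730 - 13849/(-15650/3) = -3424/3*1/34730 - 13849*(-3/15650) = -1712/52095 + 41547/15650 = 427519633/163057350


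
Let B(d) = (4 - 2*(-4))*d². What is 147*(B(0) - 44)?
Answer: -6468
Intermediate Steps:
B(d) = 12*d² (B(d) = (4 + 8)*d² = 12*d²)
147*(B(0) - 44) = 147*(12*0² - 44) = 147*(12*0 - 44) = 147*(0 - 44) = 147*(-44) = -6468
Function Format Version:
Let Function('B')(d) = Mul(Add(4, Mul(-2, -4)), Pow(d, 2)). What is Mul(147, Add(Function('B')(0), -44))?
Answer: -6468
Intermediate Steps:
Function('B')(d) = Mul(12, Pow(d, 2)) (Function('B')(d) = Mul(Add(4, 8), Pow(d, 2)) = Mul(12, Pow(d, 2)))
Mul(147, Add(Function('B')(0), -44)) = Mul(147, Add(Mul(12, Pow(0, 2)), -44)) = Mul(147, Add(Mul(12, 0), -44)) = Mul(147, Add(0, -44)) = Mul(147, -44) = -6468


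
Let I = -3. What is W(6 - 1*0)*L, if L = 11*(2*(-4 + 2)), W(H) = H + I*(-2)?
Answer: -528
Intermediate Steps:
W(H) = 6 + H (W(H) = H - 3*(-2) = H + 6 = 6 + H)
L = -44 (L = 11*(2*(-2)) = 11*(-4) = -44)
W(6 - 1*0)*L = (6 + (6 - 1*0))*(-44) = (6 + (6 + 0))*(-44) = (6 + 6)*(-44) = 12*(-44) = -528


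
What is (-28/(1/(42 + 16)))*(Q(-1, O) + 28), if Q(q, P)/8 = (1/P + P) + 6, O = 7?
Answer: -216224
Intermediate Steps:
Q(q, P) = 48 + 8*P + 8/P (Q(q, P) = 8*((1/P + P) + 6) = 8*((P + 1/P) + 6) = 8*(6 + P + 1/P) = 48 + 8*P + 8/P)
(-28/(1/(42 + 16)))*(Q(-1, O) + 28) = (-28/(1/(42 + 16)))*((48 + 8*7 + 8/7) + 28) = (-28/(1/58))*((48 + 56 + 8*(⅐)) + 28) = (-28/1/58)*((48 + 56 + 8/7) + 28) = (-28*58)*(736/7 + 28) = -1624*932/7 = -216224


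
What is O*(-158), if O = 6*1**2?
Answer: -948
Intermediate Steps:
O = 6 (O = 6*1 = 6)
O*(-158) = 6*(-158) = -948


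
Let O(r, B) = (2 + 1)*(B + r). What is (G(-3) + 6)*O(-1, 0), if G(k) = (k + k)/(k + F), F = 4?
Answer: 0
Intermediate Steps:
O(r, B) = 3*B + 3*r (O(r, B) = 3*(B + r) = 3*B + 3*r)
G(k) = 2*k/(4 + k) (G(k) = (k + k)/(k + 4) = (2*k)/(4 + k) = 2*k/(4 + k))
(G(-3) + 6)*O(-1, 0) = (2*(-3)/(4 - 3) + 6)*(3*0 + 3*(-1)) = (2*(-3)/1 + 6)*(0 - 3) = (2*(-3)*1 + 6)*(-3) = (-6 + 6)*(-3) = 0*(-3) = 0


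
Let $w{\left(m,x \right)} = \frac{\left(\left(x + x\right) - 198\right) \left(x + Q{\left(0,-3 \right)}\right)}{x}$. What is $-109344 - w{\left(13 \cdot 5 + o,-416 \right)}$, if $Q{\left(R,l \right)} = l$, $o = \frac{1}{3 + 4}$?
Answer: $- \frac{22527767}{208} \approx -1.0831 \cdot 10^{5}$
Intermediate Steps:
$o = \frac{1}{7} \approx 0.14286$
$w{\left(m,x \right)} = \frac{\left(-198 + 2 x\right) \left(-3 + x\right)}{x}$ ($w{\left(m,x \right)} = \frac{\left(\left(x + x\right) - 198\right) \left(x - 3\right)}{x} = \frac{\left(2 x - 198\right) \left(-3 + x\right)}{x} = \frac{\left(-198 + 2 x\right) \left(-3 + x\right)}{x}$)
$-109344 - w{\left(13 \cdot 5 + o,-416 \right)} = -109344 - \left(-204 + 2 \left(-416\right) + \frac{594}{-416}\right) = -109344 - \left(-204 - 832 + 594 \left(- \frac{1}{416}\right)\right) = -109344 - \left(-204 - 832 - \frac{297}{208}\right) = -109344 - - \frac{215785}{208} = -109344 + \frac{215785}{208} = - \frac{22527767}{208}$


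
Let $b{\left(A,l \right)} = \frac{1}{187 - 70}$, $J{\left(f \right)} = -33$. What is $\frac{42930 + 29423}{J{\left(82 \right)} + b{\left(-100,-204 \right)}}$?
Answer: $- \frac{8465301}{3860} \approx -2193.1$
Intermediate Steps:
$b{\left(A,l \right)} = \frac{1}{117}$
$\frac{42930 + 29423}{J{\left(82 \right)} + b{\left(-100,-204 \right)}} = \frac{42930 + 29423}{-33 + \frac{1}{117}} = \frac{72353}{- \frac{3860}{117}} = 72353 \left(- \frac{117}{3860}\right) = - \frac{8465301}{3860}$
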